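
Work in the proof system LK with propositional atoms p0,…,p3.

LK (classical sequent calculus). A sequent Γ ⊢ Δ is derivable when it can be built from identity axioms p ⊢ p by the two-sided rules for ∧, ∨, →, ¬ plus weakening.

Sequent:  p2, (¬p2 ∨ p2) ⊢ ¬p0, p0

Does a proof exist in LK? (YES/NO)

Derivation (root first):
[∨L] p2, (¬p2 ∨ p2) ⊢ ¬p0, p0
  [¬L] p2, ¬p2 ⊢ 
    [Ax] p2 ⊢ p2
  [¬R] p2 ⊢ p0, ¬p0
    [WL] p0, p2 ⊢ p0
      [Ax] p0 ⊢ p0

Result: YES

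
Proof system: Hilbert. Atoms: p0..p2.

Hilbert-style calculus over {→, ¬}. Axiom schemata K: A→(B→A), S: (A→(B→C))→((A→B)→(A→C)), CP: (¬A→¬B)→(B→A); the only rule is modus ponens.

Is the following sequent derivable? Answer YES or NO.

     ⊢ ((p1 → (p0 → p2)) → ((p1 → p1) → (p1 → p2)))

Search for a countermodel by truth-table:
  v=000: Γ:[] Δ:[((p1 → (p0 → p2)) → ((p1 → p1) → (p1 → p2)))=T] refutes=False
  v=001: Γ:[] Δ:[((p1 → (p0 → p2)) → ((p1 → p1) → (p1 → p2)))=T] refutes=False
  v=010: Γ:[] Δ:[((p1 → (p0 → p2)) → ((p1 → p1) → (p1 → p2)))=F] refutes=True  ← countermodel

Result: NO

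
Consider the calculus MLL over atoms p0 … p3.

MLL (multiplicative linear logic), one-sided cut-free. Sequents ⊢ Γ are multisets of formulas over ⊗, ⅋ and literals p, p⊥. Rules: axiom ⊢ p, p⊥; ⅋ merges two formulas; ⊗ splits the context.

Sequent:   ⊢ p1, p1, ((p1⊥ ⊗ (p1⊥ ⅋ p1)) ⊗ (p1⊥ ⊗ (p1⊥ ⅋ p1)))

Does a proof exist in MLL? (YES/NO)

Derivation (root first):
[⊗]  ⊢ p1, p1, ((p1⊥ ⊗ (p1⊥ ⅋ p1)) ⊗ (p1⊥ ⊗ (p1⊥ ⅋ p1)))
  [⊗]  ⊢ p1, (p1⊥ ⊗ (p1⊥ ⅋ p1))
    [Ax]  ⊢ p1, p1⊥
    [⅋]  ⊢ (p1⊥ ⅋ p1)
      [Ax]  ⊢ p1, p1⊥
  [⊗]  ⊢ p1, (p1⊥ ⊗ (p1⊥ ⅋ p1))
    [Ax]  ⊢ p1, p1⊥
    [⅋]  ⊢ (p1⊥ ⅋ p1)
      [Ax]  ⊢ p1, p1⊥

Result: YES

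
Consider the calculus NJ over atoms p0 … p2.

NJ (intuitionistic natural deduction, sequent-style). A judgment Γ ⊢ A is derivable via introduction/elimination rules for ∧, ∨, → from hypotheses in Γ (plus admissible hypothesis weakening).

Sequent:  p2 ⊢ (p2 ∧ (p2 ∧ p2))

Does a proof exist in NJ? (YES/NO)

Proof tree:
[∧I] p2 ⊢ (p2 ∧ (p2 ∧ p2))
  [Ax] p2 ⊢ p2
  [∧I] p2 ⊢ (p2 ∧ p2)
    [Ax] p2 ⊢ p2
    [Ax] p2 ⊢ p2

Result: YES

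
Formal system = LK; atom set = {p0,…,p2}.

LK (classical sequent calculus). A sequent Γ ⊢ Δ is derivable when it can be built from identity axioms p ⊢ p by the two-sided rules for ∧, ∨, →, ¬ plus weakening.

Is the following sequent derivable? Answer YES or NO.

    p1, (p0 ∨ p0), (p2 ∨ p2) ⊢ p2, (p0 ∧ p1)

Proof tree:
[∨L] p1, (p0 ∨ p0), (p2 ∨ p2) ⊢ p2, (p0 ∧ p1)
  [Ax] p2 ⊢ p2
  [WL] p1, (p0 ∨ p0), p2 ⊢ (p0 ∧ p1)
    [∨L] p1, (p0 ∨ p0) ⊢ (p0 ∧ p1)
      [∧R] p1, p0 ⊢ (p0 ∧ p1)
        [Ax] p0 ⊢ p0
        [Ax] p1 ⊢ p1
      [∧R] p1, p0 ⊢ (p0 ∧ p1)
        [Ax] p0 ⊢ p0
        [Ax] p1 ⊢ p1

Result: YES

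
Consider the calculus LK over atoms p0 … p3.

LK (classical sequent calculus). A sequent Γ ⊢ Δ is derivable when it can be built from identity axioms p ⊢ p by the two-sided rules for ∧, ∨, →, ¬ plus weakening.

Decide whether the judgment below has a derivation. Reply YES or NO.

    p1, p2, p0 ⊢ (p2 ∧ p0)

Proof tree:
[∧R] p1, p2, p0 ⊢ (p2 ∧ p0)
  [Ax] p2 ⊢ p2
  [WL] p0, p1 ⊢ p0
    [Ax] p0 ⊢ p0

Result: YES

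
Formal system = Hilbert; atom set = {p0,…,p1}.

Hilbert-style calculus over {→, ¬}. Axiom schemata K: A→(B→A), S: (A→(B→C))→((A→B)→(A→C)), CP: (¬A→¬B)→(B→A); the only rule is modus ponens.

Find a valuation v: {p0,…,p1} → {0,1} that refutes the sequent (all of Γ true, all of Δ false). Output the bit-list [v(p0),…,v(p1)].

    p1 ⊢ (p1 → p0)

Enumerate valuations to refute Γ ⊢ Δ:
  v=00: Γ:[p1=F] Δ:[(p1 → p0)=T] refutes=False
  v=01: Γ:[p1=T] Δ:[(p1 → p0)=F] refutes=True  ← countermodel

Result: [0, 1]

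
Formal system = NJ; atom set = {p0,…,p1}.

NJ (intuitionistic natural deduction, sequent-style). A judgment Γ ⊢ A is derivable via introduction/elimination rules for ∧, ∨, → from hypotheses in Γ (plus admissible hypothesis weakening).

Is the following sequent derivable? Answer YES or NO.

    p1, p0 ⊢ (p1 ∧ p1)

Derivation (root first):
[Wk] p1, p0 ⊢ (p1 ∧ p1)
  [∧I] p1 ⊢ (p1 ∧ p1)
    [Ax] p1 ⊢ p1
    [Ax] p1 ⊢ p1

Result: YES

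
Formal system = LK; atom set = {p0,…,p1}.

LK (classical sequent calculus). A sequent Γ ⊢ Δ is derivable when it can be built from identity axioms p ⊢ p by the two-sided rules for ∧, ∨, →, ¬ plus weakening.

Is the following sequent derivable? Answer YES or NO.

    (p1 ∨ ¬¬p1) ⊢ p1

Proof tree:
[∨L] (p1 ∨ ¬¬p1) ⊢ p1
  [Ax] p1 ⊢ p1
  [¬L] ¬¬p1 ⊢ p1
    [¬R]  ⊢ p1, ¬p1
      [Ax] p1 ⊢ p1

Result: YES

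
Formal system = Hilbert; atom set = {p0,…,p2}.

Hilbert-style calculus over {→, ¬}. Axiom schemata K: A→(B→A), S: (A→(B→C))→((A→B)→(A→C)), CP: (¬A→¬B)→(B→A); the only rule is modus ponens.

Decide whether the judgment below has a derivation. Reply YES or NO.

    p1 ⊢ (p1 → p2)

Search for a countermodel by truth-table:
  v=000: Γ:[p1=F] Δ:[(p1 → p2)=T] refutes=False
  v=001: Γ:[p1=F] Δ:[(p1 → p2)=T] refutes=False
  v=010: Γ:[p1=T] Δ:[(p1 → p2)=F] refutes=True  ← countermodel

Result: NO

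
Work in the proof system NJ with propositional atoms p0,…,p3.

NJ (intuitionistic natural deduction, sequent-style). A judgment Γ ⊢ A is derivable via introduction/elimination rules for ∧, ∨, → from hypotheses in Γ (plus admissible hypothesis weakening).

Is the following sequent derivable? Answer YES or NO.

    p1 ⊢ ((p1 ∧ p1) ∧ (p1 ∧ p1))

Proof tree:
[∧I] p1 ⊢ ((p1 ∧ p1) ∧ (p1 ∧ p1))
  [Wk] p1, p1 ⊢ (p1 ∧ p1)
    [∧I] p1 ⊢ (p1 ∧ p1)
      [Ax] p1 ⊢ p1
      [Ax] p1 ⊢ p1
  [∧I] p1 ⊢ (p1 ∧ p1)
    [Ax] p1 ⊢ p1
    [Ax] p1 ⊢ p1

Result: YES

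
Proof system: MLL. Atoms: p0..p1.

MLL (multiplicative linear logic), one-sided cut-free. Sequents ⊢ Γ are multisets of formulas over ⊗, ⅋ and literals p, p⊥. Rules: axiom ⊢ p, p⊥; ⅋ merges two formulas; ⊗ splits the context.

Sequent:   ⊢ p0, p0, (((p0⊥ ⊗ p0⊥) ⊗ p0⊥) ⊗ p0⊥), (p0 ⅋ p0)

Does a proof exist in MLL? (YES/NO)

Derivation (root first):
[⅋]  ⊢ p0, p0, (((p0⊥ ⊗ p0⊥) ⊗ p0⊥) ⊗ p0⊥), (p0 ⅋ p0)
  [⊗]  ⊢ p0, p0, p0, p0, (((p0⊥ ⊗ p0⊥) ⊗ p0⊥) ⊗ p0⊥)
    [⊗]  ⊢ p0, p0, p0, ((p0⊥ ⊗ p0⊥) ⊗ p0⊥)
      [⊗]  ⊢ p0, p0, (p0⊥ ⊗ p0⊥)
        [Ax]  ⊢ p0, p0⊥
        [Ax]  ⊢ p0, p0⊥
      [Ax]  ⊢ p0, p0⊥
    [Ax]  ⊢ p0, p0⊥

Result: YES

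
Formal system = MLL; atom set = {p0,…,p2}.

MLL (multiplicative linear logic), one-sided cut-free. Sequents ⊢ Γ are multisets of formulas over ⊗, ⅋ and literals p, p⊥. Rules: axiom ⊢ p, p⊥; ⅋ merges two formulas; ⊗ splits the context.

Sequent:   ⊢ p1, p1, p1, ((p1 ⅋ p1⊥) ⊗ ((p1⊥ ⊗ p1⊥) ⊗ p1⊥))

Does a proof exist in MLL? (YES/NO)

Proof tree:
[⊗]  ⊢ p1, p1, p1, ((p1 ⅋ p1⊥) ⊗ ((p1⊥ ⊗ p1⊥) ⊗ p1⊥))
  [⅋]  ⊢ (p1 ⅋ p1⊥)
    [Ax]  ⊢ p1, p1⊥
  [⊗]  ⊢ p1, p1, p1, ((p1⊥ ⊗ p1⊥) ⊗ p1⊥)
    [⊗]  ⊢ p1, p1, (p1⊥ ⊗ p1⊥)
      [Ax]  ⊢ p1, p1⊥
      [Ax]  ⊢ p1, p1⊥
    [Ax]  ⊢ p1, p1⊥

Result: YES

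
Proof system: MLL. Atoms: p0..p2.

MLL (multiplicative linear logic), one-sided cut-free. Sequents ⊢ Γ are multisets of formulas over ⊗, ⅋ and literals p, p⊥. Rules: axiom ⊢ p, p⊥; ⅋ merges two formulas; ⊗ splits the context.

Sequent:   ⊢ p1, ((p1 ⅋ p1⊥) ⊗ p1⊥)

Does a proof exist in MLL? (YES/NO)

Derivation trace:
[⊗]  ⊢ p1, ((p1 ⅋ p1⊥) ⊗ p1⊥)
  [⅋]  ⊢ (p1 ⅋ p1⊥)
    [Ax]  ⊢ p1, p1⊥
  [Ax]  ⊢ p1, p1⊥

Result: YES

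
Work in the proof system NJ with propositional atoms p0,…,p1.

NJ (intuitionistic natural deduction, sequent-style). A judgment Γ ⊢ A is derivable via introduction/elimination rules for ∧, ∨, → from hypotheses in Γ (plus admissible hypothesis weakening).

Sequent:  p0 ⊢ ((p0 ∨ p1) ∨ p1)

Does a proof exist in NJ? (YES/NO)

Derivation (root first):
[∨I₁] p0 ⊢ ((p0 ∨ p1) ∨ p1)
  [∨I₁] p0 ⊢ (p0 ∨ p1)
    [Ax] p0 ⊢ p0

Result: YES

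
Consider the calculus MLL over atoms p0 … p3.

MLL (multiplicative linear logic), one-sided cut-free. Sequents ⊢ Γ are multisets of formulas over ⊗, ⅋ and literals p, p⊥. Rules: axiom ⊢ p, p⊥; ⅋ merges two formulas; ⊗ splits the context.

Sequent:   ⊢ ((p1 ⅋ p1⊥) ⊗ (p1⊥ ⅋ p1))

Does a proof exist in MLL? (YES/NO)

Derivation (root first):
[⊗]  ⊢ ((p1 ⅋ p1⊥) ⊗ (p1⊥ ⅋ p1))
  [⅋]  ⊢ (p1 ⅋ p1⊥)
    [Ax]  ⊢ p1, p1⊥
  [⅋]  ⊢ (p1⊥ ⅋ p1)
    [Ax]  ⊢ p1, p1⊥

Result: YES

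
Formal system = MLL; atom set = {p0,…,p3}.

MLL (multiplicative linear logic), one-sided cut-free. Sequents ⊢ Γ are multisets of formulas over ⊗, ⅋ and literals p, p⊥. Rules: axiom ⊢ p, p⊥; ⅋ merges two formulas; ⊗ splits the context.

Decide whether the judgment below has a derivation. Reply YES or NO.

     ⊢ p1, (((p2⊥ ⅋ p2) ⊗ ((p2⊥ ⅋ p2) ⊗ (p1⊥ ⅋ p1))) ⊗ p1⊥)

Proof tree:
[⊗]  ⊢ p1, (((p2⊥ ⅋ p2) ⊗ ((p2⊥ ⅋ p2) ⊗ (p1⊥ ⅋ p1))) ⊗ p1⊥)
  [⊗]  ⊢ ((p2⊥ ⅋ p2) ⊗ ((p2⊥ ⅋ p2) ⊗ (p1⊥ ⅋ p1)))
    [⅋]  ⊢ (p2⊥ ⅋ p2)
      [Ax]  ⊢ p2, p2⊥
    [⊗]  ⊢ ((p2⊥ ⅋ p2) ⊗ (p1⊥ ⅋ p1))
      [⅋]  ⊢ (p2⊥ ⅋ p2)
        [Ax]  ⊢ p2, p2⊥
      [⅋]  ⊢ (p1⊥ ⅋ p1)
        [Ax]  ⊢ p1, p1⊥
  [Ax]  ⊢ p1, p1⊥

Result: YES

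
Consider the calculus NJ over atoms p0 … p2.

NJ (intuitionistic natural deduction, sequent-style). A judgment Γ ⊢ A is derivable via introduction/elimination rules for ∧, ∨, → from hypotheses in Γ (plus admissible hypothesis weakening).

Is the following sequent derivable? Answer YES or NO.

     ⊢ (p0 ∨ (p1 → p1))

Derivation trace:
[∨I₂]  ⊢ (p0 ∨ (p1 → p1))
  [→I]  ⊢ (p1 → p1)
    [Ax] p1 ⊢ p1

Result: YES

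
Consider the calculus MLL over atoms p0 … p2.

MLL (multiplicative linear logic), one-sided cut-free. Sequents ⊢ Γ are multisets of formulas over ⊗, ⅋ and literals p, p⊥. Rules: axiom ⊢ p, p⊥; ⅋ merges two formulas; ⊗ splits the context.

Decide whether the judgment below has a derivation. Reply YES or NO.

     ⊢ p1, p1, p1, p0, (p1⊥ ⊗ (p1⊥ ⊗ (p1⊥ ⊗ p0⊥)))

Proof tree:
[⊗]  ⊢ p1, p1, p1, p0, (p1⊥ ⊗ (p1⊥ ⊗ (p1⊥ ⊗ p0⊥)))
  [Ax]  ⊢ p1, p1⊥
  [⊗]  ⊢ p1, p1, p0, (p1⊥ ⊗ (p1⊥ ⊗ p0⊥))
    [Ax]  ⊢ p1, p1⊥
    [⊗]  ⊢ p1, p0, (p1⊥ ⊗ p0⊥)
      [Ax]  ⊢ p1, p1⊥
      [Ax]  ⊢ p0, p0⊥

Result: YES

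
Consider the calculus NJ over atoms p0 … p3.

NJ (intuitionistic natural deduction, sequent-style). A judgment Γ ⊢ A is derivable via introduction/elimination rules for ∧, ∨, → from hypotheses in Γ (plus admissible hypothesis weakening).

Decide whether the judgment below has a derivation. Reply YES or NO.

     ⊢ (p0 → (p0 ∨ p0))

Derivation trace:
[→I]  ⊢ (p0 → (p0 ∨ p0))
  [∨I₁] p0 ⊢ (p0 ∨ p0)
    [Ax] p0 ⊢ p0

Result: YES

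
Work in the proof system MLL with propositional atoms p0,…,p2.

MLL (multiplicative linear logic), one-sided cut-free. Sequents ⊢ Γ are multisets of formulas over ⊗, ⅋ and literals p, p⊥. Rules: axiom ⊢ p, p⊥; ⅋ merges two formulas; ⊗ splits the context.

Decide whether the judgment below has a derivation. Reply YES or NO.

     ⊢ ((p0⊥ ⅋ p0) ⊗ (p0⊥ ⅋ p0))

Proof tree:
[⊗]  ⊢ ((p0⊥ ⅋ p0) ⊗ (p0⊥ ⅋ p0))
  [⅋]  ⊢ (p0⊥ ⅋ p0)
    [Ax]  ⊢ p0, p0⊥
  [⅋]  ⊢ (p0⊥ ⅋ p0)
    [Ax]  ⊢ p0, p0⊥

Result: YES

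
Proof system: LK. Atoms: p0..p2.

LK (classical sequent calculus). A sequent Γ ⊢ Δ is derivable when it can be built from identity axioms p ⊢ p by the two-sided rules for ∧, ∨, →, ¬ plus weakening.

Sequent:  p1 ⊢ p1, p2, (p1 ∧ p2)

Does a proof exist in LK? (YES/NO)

Proof tree:
[∧R] p1 ⊢ p1, p2, (p1 ∧ p2)
  [Ax] p1 ⊢ p1
  [WR] p1 ⊢ p1, p2, p2
    [WR] p1 ⊢ p1, p2
      [Ax] p1 ⊢ p1

Result: YES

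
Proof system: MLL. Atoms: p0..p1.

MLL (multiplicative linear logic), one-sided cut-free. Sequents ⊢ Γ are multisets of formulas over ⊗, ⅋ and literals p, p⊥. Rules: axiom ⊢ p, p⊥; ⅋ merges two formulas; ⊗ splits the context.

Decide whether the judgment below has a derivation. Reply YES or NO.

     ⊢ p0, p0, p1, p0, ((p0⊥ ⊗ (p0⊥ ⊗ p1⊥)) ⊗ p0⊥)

Proof tree:
[⊗]  ⊢ p0, p0, p1, p0, ((p0⊥ ⊗ (p0⊥ ⊗ p1⊥)) ⊗ p0⊥)
  [⊗]  ⊢ p0, p0, p1, (p0⊥ ⊗ (p0⊥ ⊗ p1⊥))
    [Ax]  ⊢ p0, p0⊥
    [⊗]  ⊢ p0, p1, (p0⊥ ⊗ p1⊥)
      [Ax]  ⊢ p0, p0⊥
      [Ax]  ⊢ p1, p1⊥
  [Ax]  ⊢ p0, p0⊥

Result: YES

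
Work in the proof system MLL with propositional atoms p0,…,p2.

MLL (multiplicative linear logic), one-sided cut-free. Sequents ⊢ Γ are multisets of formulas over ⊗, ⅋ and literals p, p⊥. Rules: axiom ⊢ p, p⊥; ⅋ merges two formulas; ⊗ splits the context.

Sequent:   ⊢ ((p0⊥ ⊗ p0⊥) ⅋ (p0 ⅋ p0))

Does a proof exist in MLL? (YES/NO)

Derivation (root first):
[⅋]  ⊢ ((p0⊥ ⊗ p0⊥) ⅋ (p0 ⅋ p0))
  [⅋]  ⊢ (p0⊥ ⊗ p0⊥), (p0 ⅋ p0)
    [⊗]  ⊢ p0, p0, (p0⊥ ⊗ p0⊥)
      [Ax]  ⊢ p0, p0⊥
      [Ax]  ⊢ p0, p0⊥

Result: YES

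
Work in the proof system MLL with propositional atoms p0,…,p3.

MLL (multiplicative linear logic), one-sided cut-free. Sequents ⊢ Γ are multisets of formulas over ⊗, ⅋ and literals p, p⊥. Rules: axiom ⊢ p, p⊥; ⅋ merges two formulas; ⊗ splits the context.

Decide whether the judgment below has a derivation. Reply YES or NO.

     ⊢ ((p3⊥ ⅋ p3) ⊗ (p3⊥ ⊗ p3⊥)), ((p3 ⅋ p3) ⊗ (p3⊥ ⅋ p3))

Derivation (root first):
[⊗]  ⊢ ((p3⊥ ⅋ p3) ⊗ (p3⊥ ⊗ p3⊥)), ((p3 ⅋ p3) ⊗ (p3⊥ ⅋ p3))
  [⅋]  ⊢ ((p3⊥ ⅋ p3) ⊗ (p3⊥ ⊗ p3⊥)), (p3 ⅋ p3)
    [⊗]  ⊢ p3, p3, ((p3⊥ ⅋ p3) ⊗ (p3⊥ ⊗ p3⊥))
      [⅋]  ⊢ (p3⊥ ⅋ p3)
        [Ax]  ⊢ p3, p3⊥
      [⊗]  ⊢ p3, p3, (p3⊥ ⊗ p3⊥)
        [Ax]  ⊢ p3, p3⊥
        [Ax]  ⊢ p3, p3⊥
  [⅋]  ⊢ (p3⊥ ⅋ p3)
    [Ax]  ⊢ p3, p3⊥

Result: YES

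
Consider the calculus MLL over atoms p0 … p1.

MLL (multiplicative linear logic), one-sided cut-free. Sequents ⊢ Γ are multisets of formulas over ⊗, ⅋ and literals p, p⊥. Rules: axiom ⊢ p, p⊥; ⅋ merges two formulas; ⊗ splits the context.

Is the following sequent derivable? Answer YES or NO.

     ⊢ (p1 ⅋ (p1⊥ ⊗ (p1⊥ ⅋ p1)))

Derivation (root first):
[⅋]  ⊢ (p1 ⅋ (p1⊥ ⊗ (p1⊥ ⅋ p1)))
  [⊗]  ⊢ p1, (p1⊥ ⊗ (p1⊥ ⅋ p1))
    [Ax]  ⊢ p1, p1⊥
    [⅋]  ⊢ (p1⊥ ⅋ p1)
      [Ax]  ⊢ p1, p1⊥

Result: YES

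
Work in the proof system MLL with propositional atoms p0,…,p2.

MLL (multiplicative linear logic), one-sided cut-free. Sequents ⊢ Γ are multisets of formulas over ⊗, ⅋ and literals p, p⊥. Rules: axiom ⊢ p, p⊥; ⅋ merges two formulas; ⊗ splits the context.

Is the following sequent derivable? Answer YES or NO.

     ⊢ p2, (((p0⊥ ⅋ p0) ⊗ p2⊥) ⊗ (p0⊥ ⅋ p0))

Derivation (root first):
[⊗]  ⊢ p2, (((p0⊥ ⅋ p0) ⊗ p2⊥) ⊗ (p0⊥ ⅋ p0))
  [⊗]  ⊢ p2, ((p0⊥ ⅋ p0) ⊗ p2⊥)
    [⅋]  ⊢ (p0⊥ ⅋ p0)
      [Ax]  ⊢ p0, p0⊥
    [Ax]  ⊢ p2, p2⊥
  [⅋]  ⊢ (p0⊥ ⅋ p0)
    [Ax]  ⊢ p0, p0⊥

Result: YES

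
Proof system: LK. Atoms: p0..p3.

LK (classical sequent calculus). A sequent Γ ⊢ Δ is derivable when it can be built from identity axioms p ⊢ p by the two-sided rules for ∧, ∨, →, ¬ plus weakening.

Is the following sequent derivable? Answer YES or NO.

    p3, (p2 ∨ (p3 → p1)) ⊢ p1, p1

Enumerate valuations to refute Γ ⊢ Δ:
  v=0000: Γ:[p3=F, (p2 ∨ (p3 → p1))=T] Δ:[p1=F, p1=F] refutes=False
  v=0001: Γ:[p3=T, (p2 ∨ (p3 → p1))=F] Δ:[p1=F, p1=F] refutes=False
  v=0010: Γ:[p3=F, (p2 ∨ (p3 → p1))=T] Δ:[p1=F, p1=F] refutes=False
  v=0011: Γ:[p3=T, (p2 ∨ (p3 → p1))=T] Δ:[p1=F, p1=F] refutes=True  ← countermodel

Result: NO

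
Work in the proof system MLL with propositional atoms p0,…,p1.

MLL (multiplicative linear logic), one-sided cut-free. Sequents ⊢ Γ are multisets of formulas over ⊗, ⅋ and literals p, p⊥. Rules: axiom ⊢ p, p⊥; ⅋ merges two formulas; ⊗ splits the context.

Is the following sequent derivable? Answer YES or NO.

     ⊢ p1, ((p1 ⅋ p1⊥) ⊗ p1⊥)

Proof tree:
[⊗]  ⊢ p1, ((p1 ⅋ p1⊥) ⊗ p1⊥)
  [⅋]  ⊢ (p1 ⅋ p1⊥)
    [Ax]  ⊢ p1, p1⊥
  [Ax]  ⊢ p1, p1⊥

Result: YES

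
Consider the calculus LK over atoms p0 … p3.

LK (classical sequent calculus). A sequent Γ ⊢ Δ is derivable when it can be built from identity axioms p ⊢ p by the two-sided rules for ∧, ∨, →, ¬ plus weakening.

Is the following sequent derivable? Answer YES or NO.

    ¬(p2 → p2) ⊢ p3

Derivation trace:
[¬L] ¬(p2 → p2) ⊢ p3
  [WR]  ⊢ (p2 → p2), p3
    [→R]  ⊢ (p2 → p2)
      [Ax] p2 ⊢ p2

Result: YES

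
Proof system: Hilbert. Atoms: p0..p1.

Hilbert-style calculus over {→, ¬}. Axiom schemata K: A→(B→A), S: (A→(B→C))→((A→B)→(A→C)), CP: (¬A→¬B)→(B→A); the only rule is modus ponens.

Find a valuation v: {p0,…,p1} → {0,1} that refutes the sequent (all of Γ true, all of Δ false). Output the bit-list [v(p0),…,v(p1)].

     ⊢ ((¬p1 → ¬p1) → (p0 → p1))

Truth-table refutation:
  v=00: Γ:[] Δ:[((¬p1 → ¬p1) → (p0 → p1))=T] refutes=False
  v=01: Γ:[] Δ:[((¬p1 → ¬p1) → (p0 → p1))=T] refutes=False
  v=10: Γ:[] Δ:[((¬p1 → ¬p1) → (p0 → p1))=F] refutes=True  ← countermodel

Result: [1, 0]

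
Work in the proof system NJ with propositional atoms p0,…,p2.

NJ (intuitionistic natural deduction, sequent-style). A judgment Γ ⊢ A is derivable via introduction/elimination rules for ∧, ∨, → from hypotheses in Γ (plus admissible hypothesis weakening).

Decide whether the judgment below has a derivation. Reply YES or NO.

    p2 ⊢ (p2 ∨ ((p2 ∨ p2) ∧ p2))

Proof tree:
[∨I₂] p2 ⊢ (p2 ∨ ((p2 ∨ p2) ∧ p2))
  [∧I] p2 ⊢ ((p2 ∨ p2) ∧ p2)
    [∨I₁] p2 ⊢ (p2 ∨ p2)
      [Ax] p2 ⊢ p2
    [Ax] p2 ⊢ p2

Result: YES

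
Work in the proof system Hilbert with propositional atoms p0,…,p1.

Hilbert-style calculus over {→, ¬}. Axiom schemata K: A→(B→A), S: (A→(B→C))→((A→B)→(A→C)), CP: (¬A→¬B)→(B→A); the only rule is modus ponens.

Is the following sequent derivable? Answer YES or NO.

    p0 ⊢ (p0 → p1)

Truth-table refutation:
  v=00: Γ:[p0=F] Δ:[(p0 → p1)=T] refutes=False
  v=01: Γ:[p0=F] Δ:[(p0 → p1)=T] refutes=False
  v=10: Γ:[p0=T] Δ:[(p0 → p1)=F] refutes=True  ← countermodel

Result: NO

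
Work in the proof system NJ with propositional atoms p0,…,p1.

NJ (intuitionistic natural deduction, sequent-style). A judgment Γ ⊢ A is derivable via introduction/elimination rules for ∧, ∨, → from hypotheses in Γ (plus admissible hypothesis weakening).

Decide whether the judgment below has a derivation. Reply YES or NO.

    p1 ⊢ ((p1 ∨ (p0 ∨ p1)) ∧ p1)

Derivation (root first):
[∧I] p1 ⊢ ((p1 ∨ (p0 ∨ p1)) ∧ p1)
  [∨I₂] p1 ⊢ (p1 ∨ (p0 ∨ p1))
    [∨I₂] p1 ⊢ (p0 ∨ p1)
      [Ax] p1 ⊢ p1
  [Ax] p1 ⊢ p1

Result: YES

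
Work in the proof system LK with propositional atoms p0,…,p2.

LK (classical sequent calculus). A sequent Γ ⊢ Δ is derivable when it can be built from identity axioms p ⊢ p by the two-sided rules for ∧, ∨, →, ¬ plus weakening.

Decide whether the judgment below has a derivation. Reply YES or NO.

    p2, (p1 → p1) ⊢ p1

Search for a countermodel by truth-table:
  v=000: Γ:[p2=F, (p1 → p1)=T] Δ:[p1=F] refutes=False
  v=001: Γ:[p2=T, (p1 → p1)=T] Δ:[p1=F] refutes=True  ← countermodel

Result: NO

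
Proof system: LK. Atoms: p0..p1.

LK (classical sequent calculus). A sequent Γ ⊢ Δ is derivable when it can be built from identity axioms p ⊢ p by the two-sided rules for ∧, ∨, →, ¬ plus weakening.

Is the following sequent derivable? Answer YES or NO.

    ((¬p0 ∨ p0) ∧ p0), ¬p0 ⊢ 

Derivation trace:
[¬L] ((¬p0 ∨ p0) ∧ p0), ¬p0 ⊢ 
  [∧L] ((¬p0 ∨ p0) ∧ p0) ⊢ p0
    [∨L] p0, (¬p0 ∨ p0) ⊢ p0
      [¬L] p0, ¬p0 ⊢ 
        [Ax] p0 ⊢ p0
      [Ax] p0 ⊢ p0

Result: YES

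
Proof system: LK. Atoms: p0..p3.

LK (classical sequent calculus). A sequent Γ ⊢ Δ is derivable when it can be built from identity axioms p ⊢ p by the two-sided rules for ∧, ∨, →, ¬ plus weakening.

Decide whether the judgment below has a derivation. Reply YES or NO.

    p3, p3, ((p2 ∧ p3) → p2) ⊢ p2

Truth-table refutation:
  v=0000: Γ:[p3=F, p3=F, ((p2 ∧ p3) → p2)=T] Δ:[p2=F] refutes=False
  v=0001: Γ:[p3=T, p3=T, ((p2 ∧ p3) → p2)=T] Δ:[p2=F] refutes=True  ← countermodel

Result: NO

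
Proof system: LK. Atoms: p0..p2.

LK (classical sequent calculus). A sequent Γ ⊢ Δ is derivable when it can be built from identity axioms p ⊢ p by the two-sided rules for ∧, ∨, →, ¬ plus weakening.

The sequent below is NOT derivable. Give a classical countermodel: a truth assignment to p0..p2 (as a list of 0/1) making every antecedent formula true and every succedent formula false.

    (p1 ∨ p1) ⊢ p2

Truth-table refutation:
  v=000: Γ:[(p1 ∨ p1)=F] Δ:[p2=F] refutes=False
  v=001: Γ:[(p1 ∨ p1)=F] Δ:[p2=T] refutes=False
  v=010: Γ:[(p1 ∨ p1)=T] Δ:[p2=F] refutes=True  ← countermodel

Result: [0, 1, 0]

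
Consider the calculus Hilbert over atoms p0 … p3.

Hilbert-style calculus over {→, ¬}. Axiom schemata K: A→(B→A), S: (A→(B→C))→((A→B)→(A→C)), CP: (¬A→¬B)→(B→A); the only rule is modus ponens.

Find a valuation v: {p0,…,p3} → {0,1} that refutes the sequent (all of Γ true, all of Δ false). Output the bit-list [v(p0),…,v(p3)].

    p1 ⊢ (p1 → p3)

Enumerate valuations to refute Γ ⊢ Δ:
  v=0000: Γ:[p1=F] Δ:[(p1 → p3)=T] refutes=False
  v=0001: Γ:[p1=F] Δ:[(p1 → p3)=T] refutes=False
  v=0010: Γ:[p1=F] Δ:[(p1 → p3)=T] refutes=False
  v=0011: Γ:[p1=F] Δ:[(p1 → p3)=T] refutes=False
  v=0100: Γ:[p1=T] Δ:[(p1 → p3)=F] refutes=True  ← countermodel

Result: [0, 1, 0, 0]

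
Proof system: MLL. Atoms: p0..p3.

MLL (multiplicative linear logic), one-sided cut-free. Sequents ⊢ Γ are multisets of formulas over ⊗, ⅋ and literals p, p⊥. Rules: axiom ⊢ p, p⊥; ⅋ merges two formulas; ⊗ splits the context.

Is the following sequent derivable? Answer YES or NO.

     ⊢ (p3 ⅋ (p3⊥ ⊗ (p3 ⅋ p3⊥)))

Proof tree:
[⅋]  ⊢ (p3 ⅋ (p3⊥ ⊗ (p3 ⅋ p3⊥)))
  [⊗]  ⊢ p3, (p3⊥ ⊗ (p3 ⅋ p3⊥))
    [Ax]  ⊢ p3, p3⊥
    [⅋]  ⊢ (p3 ⅋ p3⊥)
      [Ax]  ⊢ p3, p3⊥

Result: YES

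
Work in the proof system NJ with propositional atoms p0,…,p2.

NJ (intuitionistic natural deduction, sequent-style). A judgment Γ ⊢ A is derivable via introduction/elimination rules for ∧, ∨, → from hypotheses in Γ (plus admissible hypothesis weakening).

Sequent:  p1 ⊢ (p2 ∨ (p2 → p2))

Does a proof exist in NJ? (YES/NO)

Derivation trace:
[∨I₂] p1 ⊢ (p2 ∨ (p2 → p2))
  [Wk] p1 ⊢ (p2 → p2)
    [→I]  ⊢ (p2 → p2)
      [Ax] p2 ⊢ p2

Result: YES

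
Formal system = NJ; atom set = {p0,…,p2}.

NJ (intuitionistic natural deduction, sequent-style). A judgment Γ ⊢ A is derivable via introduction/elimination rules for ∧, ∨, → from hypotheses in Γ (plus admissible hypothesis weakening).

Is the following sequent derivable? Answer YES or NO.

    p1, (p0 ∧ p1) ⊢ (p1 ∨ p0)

Derivation (root first):
[∨I₁] p1, (p0 ∧ p1) ⊢ (p1 ∨ p0)
  [Wk] p1, (p0 ∧ p1) ⊢ p1
    [Ax] p1 ⊢ p1

Result: YES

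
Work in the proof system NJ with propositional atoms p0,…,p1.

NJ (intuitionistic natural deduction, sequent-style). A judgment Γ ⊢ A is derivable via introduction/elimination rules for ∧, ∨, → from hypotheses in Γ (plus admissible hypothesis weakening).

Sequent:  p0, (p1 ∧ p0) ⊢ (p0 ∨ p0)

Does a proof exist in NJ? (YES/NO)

Derivation (root first):
[Wk] p0, (p1 ∧ p0) ⊢ (p0 ∨ p0)
  [∨I₂] p0 ⊢ (p0 ∨ p0)
    [Ax] p0 ⊢ p0

Result: YES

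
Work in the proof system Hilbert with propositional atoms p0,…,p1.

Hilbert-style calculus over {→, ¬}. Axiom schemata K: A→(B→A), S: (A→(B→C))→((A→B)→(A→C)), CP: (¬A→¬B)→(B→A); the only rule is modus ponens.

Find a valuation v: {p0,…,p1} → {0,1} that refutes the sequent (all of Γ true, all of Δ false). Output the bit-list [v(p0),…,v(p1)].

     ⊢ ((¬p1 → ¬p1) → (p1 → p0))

Truth-table refutation:
  v=00: Γ:[] Δ:[((¬p1 → ¬p1) → (p1 → p0))=T] refutes=False
  v=01: Γ:[] Δ:[((¬p1 → ¬p1) → (p1 → p0))=F] refutes=True  ← countermodel

Result: [0, 1]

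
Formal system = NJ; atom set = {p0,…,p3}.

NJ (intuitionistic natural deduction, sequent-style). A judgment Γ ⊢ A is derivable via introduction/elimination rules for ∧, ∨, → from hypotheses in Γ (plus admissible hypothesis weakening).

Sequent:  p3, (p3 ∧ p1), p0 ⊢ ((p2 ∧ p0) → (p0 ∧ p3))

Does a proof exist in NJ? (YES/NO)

Derivation (root first):
[→I] p3, (p3 ∧ p1), p0 ⊢ ((p2 ∧ p0) → (p0 ∧ p3))
  [∧I] (p2 ∧ p0), p3, (p3 ∧ p1), p0 ⊢ (p0 ∧ p3)
    [Wk] p0, (p3 ∧ p1) ⊢ p0
      [Ax] p0 ⊢ p0
    [Wk] p3, (p2 ∧ p0) ⊢ p3
      [Ax] p3 ⊢ p3

Result: YES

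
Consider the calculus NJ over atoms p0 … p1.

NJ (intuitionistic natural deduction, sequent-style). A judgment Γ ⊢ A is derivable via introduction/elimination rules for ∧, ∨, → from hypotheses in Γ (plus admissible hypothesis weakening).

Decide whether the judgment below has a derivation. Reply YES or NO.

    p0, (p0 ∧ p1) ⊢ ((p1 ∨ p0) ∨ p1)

Derivation trace:
[∨I₁] p0, (p0 ∧ p1) ⊢ ((p1 ∨ p0) ∨ p1)
  [∨I₂] p0, (p0 ∧ p1) ⊢ (p1 ∨ p0)
    [Wk] p0, (p0 ∧ p1) ⊢ p0
      [Ax] p0 ⊢ p0

Result: YES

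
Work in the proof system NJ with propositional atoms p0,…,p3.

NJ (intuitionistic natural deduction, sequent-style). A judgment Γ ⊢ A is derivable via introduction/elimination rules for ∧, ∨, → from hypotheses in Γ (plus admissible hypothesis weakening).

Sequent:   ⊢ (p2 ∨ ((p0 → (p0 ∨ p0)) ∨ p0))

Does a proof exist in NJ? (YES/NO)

Derivation (root first):
[∨I₂]  ⊢ (p2 ∨ ((p0 → (p0 ∨ p0)) ∨ p0))
  [∨I₁]  ⊢ ((p0 → (p0 ∨ p0)) ∨ p0)
    [→I]  ⊢ (p0 → (p0 ∨ p0))
      [∨I₂] p0 ⊢ (p0 ∨ p0)
        [Ax] p0 ⊢ p0

Result: YES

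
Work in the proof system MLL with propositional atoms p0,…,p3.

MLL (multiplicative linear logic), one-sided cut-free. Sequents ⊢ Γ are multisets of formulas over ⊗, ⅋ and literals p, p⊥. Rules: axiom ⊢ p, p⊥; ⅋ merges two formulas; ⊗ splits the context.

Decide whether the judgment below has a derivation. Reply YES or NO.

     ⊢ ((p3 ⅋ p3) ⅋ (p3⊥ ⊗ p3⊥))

Proof tree:
[⅋]  ⊢ ((p3 ⅋ p3) ⅋ (p3⊥ ⊗ p3⊥))
  [⅋]  ⊢ (p3⊥ ⊗ p3⊥), (p3 ⅋ p3)
    [⊗]  ⊢ p3, p3, (p3⊥ ⊗ p3⊥)
      [Ax]  ⊢ p3, p3⊥
      [Ax]  ⊢ p3, p3⊥

Result: YES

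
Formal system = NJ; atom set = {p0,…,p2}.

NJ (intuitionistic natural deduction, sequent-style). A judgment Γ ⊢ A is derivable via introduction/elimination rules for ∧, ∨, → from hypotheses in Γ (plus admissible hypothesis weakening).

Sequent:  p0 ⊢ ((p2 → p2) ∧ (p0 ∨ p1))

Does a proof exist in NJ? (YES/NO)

Derivation (root first):
[∧I] p0 ⊢ ((p2 → p2) ∧ (p0 ∨ p1))
  [→I]  ⊢ (p2 → p2)
    [Ax] p2 ⊢ p2
  [∨I₁] p0 ⊢ (p0 ∨ p1)
    [Ax] p0 ⊢ p0

Result: YES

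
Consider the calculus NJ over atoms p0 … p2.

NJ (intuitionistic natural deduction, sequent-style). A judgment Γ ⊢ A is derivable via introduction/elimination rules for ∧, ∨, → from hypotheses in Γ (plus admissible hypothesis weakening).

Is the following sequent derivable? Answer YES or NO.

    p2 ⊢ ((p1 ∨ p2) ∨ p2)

Derivation trace:
[∨I₁] p2 ⊢ ((p1 ∨ p2) ∨ p2)
  [∨I₂] p2 ⊢ (p1 ∨ p2)
    [Ax] p2 ⊢ p2

Result: YES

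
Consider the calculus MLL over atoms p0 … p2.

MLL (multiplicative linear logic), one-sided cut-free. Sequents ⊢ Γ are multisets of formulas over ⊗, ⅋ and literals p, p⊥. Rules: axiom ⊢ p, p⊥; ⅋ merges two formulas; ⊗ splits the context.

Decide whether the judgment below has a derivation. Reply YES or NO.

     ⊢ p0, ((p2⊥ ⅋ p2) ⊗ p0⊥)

Proof tree:
[⊗]  ⊢ p0, ((p2⊥ ⅋ p2) ⊗ p0⊥)
  [⅋]  ⊢ (p2⊥ ⅋ p2)
    [Ax]  ⊢ p2, p2⊥
  [Ax]  ⊢ p0, p0⊥

Result: YES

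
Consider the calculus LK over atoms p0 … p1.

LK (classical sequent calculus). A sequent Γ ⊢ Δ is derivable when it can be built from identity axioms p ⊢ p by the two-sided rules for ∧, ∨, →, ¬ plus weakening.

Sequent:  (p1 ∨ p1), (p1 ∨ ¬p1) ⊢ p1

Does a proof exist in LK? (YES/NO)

Derivation trace:
[∨L] (p1 ∨ p1), (p1 ∨ ¬p1) ⊢ p1
  [Ax] p1 ⊢ p1
  [¬L] (p1 ∨ p1), ¬p1 ⊢ 
    [∨L] (p1 ∨ p1) ⊢ p1
      [Ax] p1 ⊢ p1
      [Ax] p1 ⊢ p1

Result: YES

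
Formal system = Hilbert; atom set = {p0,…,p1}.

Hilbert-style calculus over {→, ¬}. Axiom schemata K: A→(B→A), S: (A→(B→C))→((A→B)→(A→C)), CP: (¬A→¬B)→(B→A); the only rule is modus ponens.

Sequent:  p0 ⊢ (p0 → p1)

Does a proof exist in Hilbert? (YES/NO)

Truth-table refutation:
  v=00: Γ:[p0=F] Δ:[(p0 → p1)=T] refutes=False
  v=01: Γ:[p0=F] Δ:[(p0 → p1)=T] refutes=False
  v=10: Γ:[p0=T] Δ:[(p0 → p1)=F] refutes=True  ← countermodel

Result: NO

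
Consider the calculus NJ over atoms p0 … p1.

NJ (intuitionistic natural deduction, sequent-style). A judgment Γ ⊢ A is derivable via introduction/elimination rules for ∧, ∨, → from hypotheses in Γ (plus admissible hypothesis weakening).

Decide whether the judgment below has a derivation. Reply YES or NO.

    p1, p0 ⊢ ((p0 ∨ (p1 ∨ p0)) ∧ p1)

Proof tree:
[∧I] p1, p0 ⊢ ((p0 ∨ (p1 ∨ p0)) ∧ p1)
  [∨I₂] p0 ⊢ (p0 ∨ (p1 ∨ p0))
    [∨I₂] p0 ⊢ (p1 ∨ p0)
      [Ax] p0 ⊢ p0
  [Ax] p1 ⊢ p1

Result: YES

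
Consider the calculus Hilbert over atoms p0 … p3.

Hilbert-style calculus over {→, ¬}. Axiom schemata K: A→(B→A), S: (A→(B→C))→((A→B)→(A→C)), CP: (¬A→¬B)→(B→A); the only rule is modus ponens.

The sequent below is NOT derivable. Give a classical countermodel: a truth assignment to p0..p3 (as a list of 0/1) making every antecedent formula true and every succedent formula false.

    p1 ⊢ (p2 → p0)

Truth-table refutation:
  v=0000: Γ:[p1=F] Δ:[(p2 → p0)=T] refutes=False
  v=0001: Γ:[p1=F] Δ:[(p2 → p0)=T] refutes=False
  v=0010: Γ:[p1=F] Δ:[(p2 → p0)=F] refutes=False
  v=0011: Γ:[p1=F] Δ:[(p2 → p0)=F] refutes=False
  v=0100: Γ:[p1=T] Δ:[(p2 → p0)=T] refutes=False
  v=0101: Γ:[p1=T] Δ:[(p2 → p0)=T] refutes=False
  v=0110: Γ:[p1=T] Δ:[(p2 → p0)=F] refutes=True  ← countermodel

Result: [0, 1, 1, 0]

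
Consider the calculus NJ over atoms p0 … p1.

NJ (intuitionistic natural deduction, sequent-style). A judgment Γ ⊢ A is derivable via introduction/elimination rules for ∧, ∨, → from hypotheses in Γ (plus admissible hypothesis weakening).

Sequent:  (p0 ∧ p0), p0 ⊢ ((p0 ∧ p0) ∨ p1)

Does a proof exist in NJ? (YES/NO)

Derivation (root first):
[∨I₁] (p0 ∧ p0), p0 ⊢ ((p0 ∧ p0) ∨ p1)
  [∧I] (p0 ∧ p0), p0 ⊢ (p0 ∧ p0)
    [Wk] p0, p0, (p0 ∧ p0) ⊢ p0
      [Wk] p0, p0 ⊢ p0
        [Ax] p0 ⊢ p0
    [Ax] p0 ⊢ p0

Result: YES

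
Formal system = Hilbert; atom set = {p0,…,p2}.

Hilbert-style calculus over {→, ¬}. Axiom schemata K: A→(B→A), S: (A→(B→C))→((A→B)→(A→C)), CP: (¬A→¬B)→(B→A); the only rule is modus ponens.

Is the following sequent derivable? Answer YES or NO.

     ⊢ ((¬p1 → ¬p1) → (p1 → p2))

Truth-table refutation:
  v=000: Γ:[] Δ:[((¬p1 → ¬p1) → (p1 → p2))=T] refutes=False
  v=001: Γ:[] Δ:[((¬p1 → ¬p1) → (p1 → p2))=T] refutes=False
  v=010: Γ:[] Δ:[((¬p1 → ¬p1) → (p1 → p2))=F] refutes=True  ← countermodel

Result: NO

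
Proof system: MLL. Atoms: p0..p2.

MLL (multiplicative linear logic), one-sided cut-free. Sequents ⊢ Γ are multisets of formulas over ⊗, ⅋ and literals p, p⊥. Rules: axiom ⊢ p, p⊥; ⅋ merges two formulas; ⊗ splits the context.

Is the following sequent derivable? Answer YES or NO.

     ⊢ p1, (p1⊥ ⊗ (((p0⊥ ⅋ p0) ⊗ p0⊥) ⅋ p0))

Proof tree:
[⊗]  ⊢ p1, (p1⊥ ⊗ (((p0⊥ ⅋ p0) ⊗ p0⊥) ⅋ p0))
  [Ax]  ⊢ p1, p1⊥
  [⅋]  ⊢ (((p0⊥ ⅋ p0) ⊗ p0⊥) ⅋ p0)
    [⊗]  ⊢ p0, ((p0⊥ ⅋ p0) ⊗ p0⊥)
      [⅋]  ⊢ (p0⊥ ⅋ p0)
        [Ax]  ⊢ p0, p0⊥
      [Ax]  ⊢ p0, p0⊥

Result: YES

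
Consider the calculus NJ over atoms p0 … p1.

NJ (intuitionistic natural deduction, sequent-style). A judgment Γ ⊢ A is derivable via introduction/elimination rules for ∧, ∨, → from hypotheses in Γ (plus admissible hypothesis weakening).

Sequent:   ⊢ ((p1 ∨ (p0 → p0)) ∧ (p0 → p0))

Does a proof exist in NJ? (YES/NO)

Derivation trace:
[∧I]  ⊢ ((p1 ∨ (p0 → p0)) ∧ (p0 → p0))
  [∨I₂]  ⊢ (p1 ∨ (p0 → p0))
    [→I]  ⊢ (p0 → p0)
      [Ax] p0 ⊢ p0
  [→I]  ⊢ (p0 → p0)
    [Ax] p0 ⊢ p0

Result: YES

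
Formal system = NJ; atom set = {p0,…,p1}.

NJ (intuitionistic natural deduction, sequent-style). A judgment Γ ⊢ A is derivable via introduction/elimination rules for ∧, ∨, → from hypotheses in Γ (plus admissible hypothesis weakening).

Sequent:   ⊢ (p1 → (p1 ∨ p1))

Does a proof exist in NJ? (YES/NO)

Proof tree:
[→I]  ⊢ (p1 → (p1 ∨ p1))
  [∨I₁] p1 ⊢ (p1 ∨ p1)
    [Ax] p1 ⊢ p1

Result: YES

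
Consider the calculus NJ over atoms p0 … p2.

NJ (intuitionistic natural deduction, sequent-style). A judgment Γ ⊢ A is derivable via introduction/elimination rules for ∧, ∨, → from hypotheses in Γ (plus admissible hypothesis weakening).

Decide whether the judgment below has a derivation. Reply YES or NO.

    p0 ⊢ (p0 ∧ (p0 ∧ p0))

Derivation (root first):
[∧I] p0 ⊢ (p0 ∧ (p0 ∧ p0))
  [Ax] p0 ⊢ p0
  [∧I] p0 ⊢ (p0 ∧ p0)
    [Ax] p0 ⊢ p0
    [Ax] p0 ⊢ p0

Result: YES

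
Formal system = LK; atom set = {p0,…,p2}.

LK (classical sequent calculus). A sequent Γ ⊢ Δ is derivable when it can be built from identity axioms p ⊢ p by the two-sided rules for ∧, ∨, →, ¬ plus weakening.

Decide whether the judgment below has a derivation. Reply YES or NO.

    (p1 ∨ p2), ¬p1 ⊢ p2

Derivation trace:
[¬L] (p1 ∨ p2), ¬p1 ⊢ p2
  [∨L] (p1 ∨ p2) ⊢ p1, p2
    [Ax] p1 ⊢ p1
    [Ax] p2 ⊢ p2

Result: YES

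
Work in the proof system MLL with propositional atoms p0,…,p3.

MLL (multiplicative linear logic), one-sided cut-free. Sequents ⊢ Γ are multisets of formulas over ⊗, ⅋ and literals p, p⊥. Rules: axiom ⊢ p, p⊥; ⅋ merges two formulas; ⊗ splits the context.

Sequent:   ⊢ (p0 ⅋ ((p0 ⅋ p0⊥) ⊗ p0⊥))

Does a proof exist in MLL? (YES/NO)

Proof tree:
[⅋]  ⊢ (p0 ⅋ ((p0 ⅋ p0⊥) ⊗ p0⊥))
  [⊗]  ⊢ p0, ((p0 ⅋ p0⊥) ⊗ p0⊥)
    [⅋]  ⊢ (p0 ⅋ p0⊥)
      [Ax]  ⊢ p0, p0⊥
    [Ax]  ⊢ p0, p0⊥

Result: YES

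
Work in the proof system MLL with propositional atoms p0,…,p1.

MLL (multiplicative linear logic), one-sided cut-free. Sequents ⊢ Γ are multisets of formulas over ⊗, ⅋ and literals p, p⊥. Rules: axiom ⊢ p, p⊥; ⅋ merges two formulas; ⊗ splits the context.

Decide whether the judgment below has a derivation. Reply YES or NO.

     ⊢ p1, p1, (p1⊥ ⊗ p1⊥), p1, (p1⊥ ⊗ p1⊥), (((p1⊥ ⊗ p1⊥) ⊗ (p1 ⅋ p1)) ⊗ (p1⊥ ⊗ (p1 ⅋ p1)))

Derivation trace:
[⊗]  ⊢ p1, p1, (p1⊥ ⊗ p1⊥), p1, (p1⊥ ⊗ p1⊥), (((p1⊥ ⊗ p1⊥) ⊗ (p1 ⅋ p1)) ⊗ (p1⊥ ⊗ (p1 ⅋ p1)))
  [⊗]  ⊢ p1, p1, (p1⊥ ⊗ p1⊥), ((p1⊥ ⊗ p1⊥) ⊗ (p1 ⅋ p1))
    [⊗]  ⊢ p1, p1, (p1⊥ ⊗ p1⊥)
      [Ax]  ⊢ p1, p1⊥
      [Ax]  ⊢ p1, p1⊥
    [⅋]  ⊢ (p1⊥ ⊗ p1⊥), (p1 ⅋ p1)
      [⊗]  ⊢ p1, p1, (p1⊥ ⊗ p1⊥)
        [Ax]  ⊢ p1, p1⊥
        [Ax]  ⊢ p1, p1⊥
  [⊗]  ⊢ p1, (p1⊥ ⊗ p1⊥), (p1⊥ ⊗ (p1 ⅋ p1))
    [Ax]  ⊢ p1, p1⊥
    [⅋]  ⊢ (p1⊥ ⊗ p1⊥), (p1 ⅋ p1)
      [⊗]  ⊢ p1, p1, (p1⊥ ⊗ p1⊥)
        [Ax]  ⊢ p1, p1⊥
        [Ax]  ⊢ p1, p1⊥

Result: YES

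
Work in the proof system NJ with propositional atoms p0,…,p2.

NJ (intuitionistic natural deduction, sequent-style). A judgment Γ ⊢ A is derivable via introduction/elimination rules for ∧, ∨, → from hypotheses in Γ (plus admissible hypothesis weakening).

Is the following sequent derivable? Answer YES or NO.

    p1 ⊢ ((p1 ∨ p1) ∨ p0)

Derivation (root first):
[∨I₁] p1 ⊢ ((p1 ∨ p1) ∨ p0)
  [∨I₁] p1 ⊢ (p1 ∨ p1)
    [Ax] p1 ⊢ p1

Result: YES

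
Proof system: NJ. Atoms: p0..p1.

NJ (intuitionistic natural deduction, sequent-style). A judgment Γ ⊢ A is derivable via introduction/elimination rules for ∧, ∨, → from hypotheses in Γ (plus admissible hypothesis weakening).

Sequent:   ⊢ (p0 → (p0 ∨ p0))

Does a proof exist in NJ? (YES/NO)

Derivation trace:
[→I]  ⊢ (p0 → (p0 ∨ p0))
  [∨I₂] p0 ⊢ (p0 ∨ p0)
    [Ax] p0 ⊢ p0

Result: YES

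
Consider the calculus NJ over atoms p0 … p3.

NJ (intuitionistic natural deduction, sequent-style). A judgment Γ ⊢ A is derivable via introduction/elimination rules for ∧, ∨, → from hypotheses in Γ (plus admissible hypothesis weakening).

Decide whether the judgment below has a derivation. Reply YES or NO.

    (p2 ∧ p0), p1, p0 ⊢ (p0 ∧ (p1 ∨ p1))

Proof tree:
[∧I] (p2 ∧ p0), p1, p0 ⊢ (p0 ∧ (p1 ∨ p1))
  [Wk] p0, (p2 ∧ p0) ⊢ p0
    [Ax] p0 ⊢ p0
  [∨I₂] p1 ⊢ (p1 ∨ p1)
    [Ax] p1 ⊢ p1

Result: YES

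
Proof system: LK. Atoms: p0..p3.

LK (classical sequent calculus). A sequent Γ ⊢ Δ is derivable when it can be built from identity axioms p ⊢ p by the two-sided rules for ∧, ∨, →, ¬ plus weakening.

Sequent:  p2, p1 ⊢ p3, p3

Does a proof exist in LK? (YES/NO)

Enumerate valuations to refute Γ ⊢ Δ:
  v=0000: Γ:[p2=F, p1=F] Δ:[p3=F, p3=F] refutes=False
  v=0001: Γ:[p2=F, p1=F] Δ:[p3=T, p3=T] refutes=False
  v=0010: Γ:[p2=T, p1=F] Δ:[p3=F, p3=F] refutes=False
  v=0011: Γ:[p2=T, p1=F] Δ:[p3=T, p3=T] refutes=False
  v=0100: Γ:[p2=F, p1=T] Δ:[p3=F, p3=F] refutes=False
  v=0101: Γ:[p2=F, p1=T] Δ:[p3=T, p3=T] refutes=False
  v=0110: Γ:[p2=T, p1=T] Δ:[p3=F, p3=F] refutes=True  ← countermodel

Result: NO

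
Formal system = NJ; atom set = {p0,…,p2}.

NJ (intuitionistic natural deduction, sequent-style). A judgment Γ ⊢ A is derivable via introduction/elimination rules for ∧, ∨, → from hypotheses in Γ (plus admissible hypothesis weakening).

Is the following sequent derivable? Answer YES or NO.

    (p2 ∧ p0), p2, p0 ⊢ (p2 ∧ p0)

Derivation trace:
[∧I] (p2 ∧ p0), p2, p0 ⊢ (p2 ∧ p0)
  [Wk] p2, (p2 ∧ p0) ⊢ p2
    [Ax] p2 ⊢ p2
  [Ax] p0 ⊢ p0

Result: YES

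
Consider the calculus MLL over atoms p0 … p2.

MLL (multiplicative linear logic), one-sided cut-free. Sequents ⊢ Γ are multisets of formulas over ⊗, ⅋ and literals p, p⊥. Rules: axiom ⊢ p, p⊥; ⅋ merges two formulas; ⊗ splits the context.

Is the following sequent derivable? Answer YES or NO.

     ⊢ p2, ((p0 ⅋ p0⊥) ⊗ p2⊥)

Derivation (root first):
[⊗]  ⊢ p2, ((p0 ⅋ p0⊥) ⊗ p2⊥)
  [⅋]  ⊢ (p0 ⅋ p0⊥)
    [Ax]  ⊢ p0, p0⊥
  [Ax]  ⊢ p2, p2⊥

Result: YES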